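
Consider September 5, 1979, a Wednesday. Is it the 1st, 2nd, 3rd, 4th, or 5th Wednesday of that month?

1st

Day 5 falls in week ⌈5/7⌉ of the month.
Days 1–7 hold the 1st Wednesday, 8–14 the 2nd, 15–21 the 3rd, 22–28 the 4th, 29–31 the 5th.
5 is in the range for the 1st.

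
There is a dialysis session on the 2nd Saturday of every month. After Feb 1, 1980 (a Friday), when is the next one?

Feb 9, 1980

Feb 1980 starts on a Friday; its first Saturday is the 2nd, so the 2nd Saturday is the 9th — Feb 9, 1980.
Feb 9, 1980 is after Feb 1, 1980, so that is the next one.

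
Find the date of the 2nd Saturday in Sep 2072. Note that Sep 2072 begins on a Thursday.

Sep 10, 2072

Sep 2072 begins on a Thursday, so the first Saturday is Sep 3 (2 days later).
The 2nd Saturday is 1 weeks later: 3 + 7 = 10.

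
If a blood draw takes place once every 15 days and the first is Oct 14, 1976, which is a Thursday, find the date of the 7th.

The 7th occurrence is 6 intervals after the first: 6 × 15 = 90 days after Oct 14, 1976.
Oct has 31 days — 17 days to the end of Oct leaves 73.
Nov has 30 days (43 left).
Dec has 31 days (12 left).
12 days into Jan → Jan 12, 1977.

Jan 12, 1977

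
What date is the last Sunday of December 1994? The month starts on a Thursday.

December 1994 begins on a Thursday, so the first Sunday is December 4 (3 days later).
December 1994 has 31 days. Adding weeks: 4, 11, 18, 25 — the last one ≤ 31 is the 25th.

December 25, 1994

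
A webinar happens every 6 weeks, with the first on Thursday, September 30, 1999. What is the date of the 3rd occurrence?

The 3rd occurrence is 2 intervals after the first: 2 × 42 = 84 days after September 30, 1999.
September has 30 days — 0 days to the end of September leaves 84.
October has 31 days (53 left).
November has 30 days (23 left).
23 days into December → December 23, 1999.

December 23, 1999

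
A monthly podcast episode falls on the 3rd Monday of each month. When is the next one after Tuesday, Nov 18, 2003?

Dec 15, 2003

Nov 2003 starts on a Saturday; its first Monday is the 3rd, so the 3rd Monday is the 17th — Nov 17, 2003.
That is not after Nov 18, 2003, so look at Dec 2003.
Dec 2003 starts on a Monday; its first Monday is the 1st, so the 3rd Monday is the 15th — Dec 15, 2003.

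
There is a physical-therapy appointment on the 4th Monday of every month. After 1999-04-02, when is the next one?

1999-04-26

April 1999 starts on a Thursday; its first Monday is the 5th, so the 4th Monday is the 26th — 1999-04-26.
1999-04-26 is after 1999-04-02, so that is the next one.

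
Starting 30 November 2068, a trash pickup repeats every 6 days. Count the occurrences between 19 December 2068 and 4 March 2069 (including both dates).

12

Occurrences land 6·i days after 30 November 2068 for i = 0, 1, 2, …
19 December 2068 is 19 days after the start; 19 ÷ 6 = 3 remainder 1; since the remainder is 1, round up to i = 4. First occurrence in the window: #5 on 24 December 2068 (4×6 = 24 days in).
4 March 2069 is 94 days after the start; 94 ÷ 6 = 15 remainder 4. Last occurrence in the window: #16 on 28 February 2069.
Occurrences #5 through #16: 12 in total.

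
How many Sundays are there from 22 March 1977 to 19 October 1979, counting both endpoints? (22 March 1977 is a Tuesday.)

22 March 1977 is a Tuesday; the first Sunday on or after it is 27 March 1977 (5 days later).
From 27 March 1977 to 19 October 1979: 279 + 365 + 292 = 936 days (rest of 1977, 1978, to 19 October 1979 in 1979).
936 ÷ 7 = 133 full weeks with remainder 5, so 133 more Sundays after the first → 134.

134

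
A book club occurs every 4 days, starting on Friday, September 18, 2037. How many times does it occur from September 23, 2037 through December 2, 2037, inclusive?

17

Occurrences land 4·i days after September 18, 2037 for i = 0, 1, 2, …
September 23, 2037 is 5 days after the start; 5 ÷ 4 = 1 remainder 1; since the remainder is 1, round up to i = 2. First occurrence in the window: #3 on September 26, 2037 (2×4 = 8 days in).
December 2, 2037 is 75 days after the start; 75 ÷ 4 = 18 remainder 3. Last occurrence in the window: #19 on November 29, 2037.
Occurrences #3 through #19: 17 in total.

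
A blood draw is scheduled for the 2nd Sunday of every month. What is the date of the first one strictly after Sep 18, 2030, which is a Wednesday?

Oct 13, 2030

Sep 2030 starts on a Sunday; its first Sunday is the 1st, so the 2nd Sunday is the 8th — Sep 8, 2030.
That is not after Sep 18, 2030, so look at Oct 2030.
Oct 2030 starts on a Tuesday; its first Sunday is the 6th, so the 2nd Sunday is the 13th — Oct 13, 2030.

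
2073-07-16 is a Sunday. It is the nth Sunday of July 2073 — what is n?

Day 16 falls in week ⌈16/7⌉ of the month.
Days 1–7 hold the 1st Sunday, 8–14 the 2nd, 15–21 the 3rd, 22–28 the 4th, 29–31 the 5th.
16 is in the range for the 3rd.

3rd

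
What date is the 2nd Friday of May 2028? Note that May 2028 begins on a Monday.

2028-05-12

May 2028 begins on a Monday, so the first Friday is May 5 (4 days later).
The 2nd Friday is 1 weeks later: 5 + 7 = 12.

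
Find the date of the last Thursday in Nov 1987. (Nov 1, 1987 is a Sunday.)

Nov 1987 begins on a Sunday, so the first Thursday is Nov 5 (4 days later).
Nov 1987 has 30 days. Adding weeks: 5, 12, 19, 26 — the last one ≤ 30 is the 26th.

Nov 26, 1987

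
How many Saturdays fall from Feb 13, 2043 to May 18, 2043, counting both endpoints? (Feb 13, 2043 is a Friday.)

14

Feb 13, 2043 is a Friday; the first Saturday on or after it is Feb 14, 2043 (1 day later).
From Feb 14, 2043 to May 18, 2043: 14 + 31 + 30 + 18 = 93 days (rest of Feb, Mar, Apr, May).
93 ÷ 7 = 13 full weeks with remainder 2, so 13 more Saturdays after the first → 14.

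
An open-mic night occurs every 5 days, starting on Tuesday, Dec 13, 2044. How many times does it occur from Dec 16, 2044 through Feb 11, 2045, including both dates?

12

Occurrences land 5·i days after Dec 13, 2044 for i = 0, 1, 2, …
Dec 16, 2044 is 3 days after the start; 3 ÷ 5 = 0 remainder 3; since the remainder is 3, round up to i = 1. First occurrence in the window: #2 on Dec 18, 2044 (1×5 = 5 days in).
Feb 11, 2045 is 60 days after the start; 60 ÷ 5 = 12 remainder 0. Last occurrence in the window: #13 on Feb 11, 2045.
Occurrences #2 through #13: 12 in total.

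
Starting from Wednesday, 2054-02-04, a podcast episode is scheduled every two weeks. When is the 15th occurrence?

2054-08-19

The 15th occurrence is 14 intervals after the first: 14 × 14 = 196 days after 2054-02-04.
February has 28 days — 24 days to the end of February leaves 172.
March has 31 days (141 left).
April has 30 days (111 left).
May has 31 days (80 left).
June has 30 days (50 left).
July has 31 days (19 left).
19 days into August → 2054-08-19.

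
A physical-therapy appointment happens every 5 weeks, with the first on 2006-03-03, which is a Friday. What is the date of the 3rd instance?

2006-05-12

The 3rd occurrence is 2 intervals after the first: 2 × 35 = 70 days after 2006-03-03.
March has 31 days — 28 days to the end of March leaves 42.
April has 30 days (12 left).
12 days into May → 2006-05-12.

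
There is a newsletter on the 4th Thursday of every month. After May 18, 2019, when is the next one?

May 23, 2019

May 2019 starts on a Wednesday; its first Thursday is the 2nd, so the 4th Thursday is the 23rd — May 23, 2019.
May 23, 2019 is after May 18, 2019, so that is the next one.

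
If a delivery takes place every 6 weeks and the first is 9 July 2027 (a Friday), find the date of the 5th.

The 5th occurrence is 4 intervals after the first: 4 × 42 = 168 days after 9 July 2027.
July has 31 days — 22 days to the end of July leaves 146.
August has 31 days (115 left).
September has 30 days (85 left).
October has 31 days (54 left).
November has 30 days (24 left).
24 days into December → 24 December 2027.

24 December 2027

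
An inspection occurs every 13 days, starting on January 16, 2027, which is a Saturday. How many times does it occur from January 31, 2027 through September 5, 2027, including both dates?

Occurrences land 13·i days after January 16, 2027 for i = 0, 1, 2, …
January 31, 2027 is 15 days after the start; 15 ÷ 13 = 1 remainder 2; since the remainder is 2, round up to i = 2. First occurrence in the window: #3 on February 11, 2027 (2×13 = 26 days in).
September 5, 2027 is 232 days after the start; 232 ÷ 13 = 17 remainder 11. Last occurrence in the window: #18 on August 25, 2027.
Occurrences #3 through #18: 16 in total.

16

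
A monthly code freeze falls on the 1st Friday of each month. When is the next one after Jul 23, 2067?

Jul 2067 starts on a Friday, so its 1st Friday is Jul 1, 2067.
That is not after Jul 23, 2067, so look at Aug 2067.
Aug 2067 starts on a Monday, so its 1st Friday is Aug 5, 2067 (4 days in).

Aug 5, 2067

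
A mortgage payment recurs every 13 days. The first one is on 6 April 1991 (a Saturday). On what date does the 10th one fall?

1 August 1991

The 10th occurrence is 9 intervals after the first: 9 × 13 = 117 days after 6 April 1991.
April has 30 days — 24 days to the end of April leaves 93.
May has 31 days (62 left).
June has 30 days (32 left).
July has 31 days (1 left).
1 day into August → 1 August 1991.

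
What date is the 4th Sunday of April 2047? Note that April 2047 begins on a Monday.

April 2047 begins on a Monday, so the first Sunday is April 7 (6 days later).
The 4th Sunday is 3 weeks later: 7 + 21 = 28.

2047-04-28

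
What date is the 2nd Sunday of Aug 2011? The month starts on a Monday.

Aug 2011 begins on a Monday, so the first Sunday is Aug 7 (6 days later).
The 2nd Sunday is 1 weeks later: 7 + 7 = 14.

Aug 14, 2011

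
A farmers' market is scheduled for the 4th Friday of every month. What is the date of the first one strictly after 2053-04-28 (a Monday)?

2053-05-23

April 2053 starts on a Tuesday; its first Friday is the 4th, so the 4th Friday is the 25th — 2053-04-25.
That is not after 2053-04-28, so look at May 2053.
May 2053 starts on a Thursday; its first Friday is the 2nd, so the 4th Friday is the 23rd — 2053-05-23.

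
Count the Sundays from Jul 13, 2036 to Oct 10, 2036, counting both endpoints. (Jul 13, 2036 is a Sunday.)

Jul 13, 2036 is a Sunday; the first Sunday on or after it is Jul 13, 2036.
From Jul 13, 2036 to Oct 10, 2036: 18 + 31 + 30 + 10 = 89 days (rest of Jul, Aug, Sep, Oct).
89 ÷ 7 = 12 full weeks with remainder 5, so 12 more Sundays after the first → 13.

13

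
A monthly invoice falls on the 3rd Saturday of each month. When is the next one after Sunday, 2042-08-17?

August 2042 starts on a Friday; its first Saturday is the 2nd, so the 3rd Saturday is the 16th — 2042-08-16.
That is not after 2042-08-17, so look at September 2042.
September 2042 starts on a Monday; its first Saturday is the 6th, so the 3rd Saturday is the 20th — 2042-09-20.

2042-09-20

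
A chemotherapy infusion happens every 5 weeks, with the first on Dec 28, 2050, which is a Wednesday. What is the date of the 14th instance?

The 14th occurrence is 13 intervals after the first: 13 × 35 = 455 days after Dec 28, 2050.
Dec has 31 days — 3 days to the end of Dec leaves 452.
2051 has 365 days (87 left).
Jan has 31 days (56 left).
Feb has 29 days (27 left).
27 days into Mar → Mar 27, 2052.

Mar 27, 2052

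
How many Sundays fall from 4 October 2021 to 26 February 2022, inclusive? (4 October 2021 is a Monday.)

4 October 2021 is a Monday; the first Sunday on or after it is 10 October 2021 (6 days later).
From 10 October 2021 to 26 February 2022: 21 + 30 + 31 + 31 + 26 = 139 days (rest of October, November, December, January, February).
139 ÷ 7 = 19 full weeks with remainder 6, so 19 more Sundays after the first → 20.

20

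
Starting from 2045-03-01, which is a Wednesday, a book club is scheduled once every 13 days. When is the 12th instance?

2045-07-22

The 12th occurrence is 11 intervals after the first: 11 × 13 = 143 days after 2045-03-01.
March has 31 days — 30 days to the end of March leaves 113.
April has 30 days (83 left).
May has 31 days (52 left).
June has 30 days (22 left).
22 days into July → 2045-07-22.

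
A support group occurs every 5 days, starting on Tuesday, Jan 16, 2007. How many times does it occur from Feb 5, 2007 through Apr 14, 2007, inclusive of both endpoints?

14

Occurrences land 5·i days after Jan 16, 2007 for i = 0, 1, 2, …
Feb 5, 2007 is 20 days after the start; 20 ÷ 5 = 4 remainder 0. First occurrence in the window: #5 on Feb 5, 2007 (4×5 = 20 days in).
Apr 14, 2007 is 88 days after the start; 88 ÷ 5 = 17 remainder 3. Last occurrence in the window: #18 on Apr 11, 2007.
Occurrences #5 through #18: 14 in total.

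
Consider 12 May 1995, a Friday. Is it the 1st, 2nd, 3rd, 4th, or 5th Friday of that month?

2nd

Day 12 falls in week ⌈12/7⌉ of the month.
Days 1–7 hold the 1st Friday, 8–14 the 2nd, 15–21 the 3rd, 22–28 the 4th, 29–31 the 5th.
12 is in the range for the 2nd.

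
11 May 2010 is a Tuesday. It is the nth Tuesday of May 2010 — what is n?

Day 11 falls in week ⌈11/7⌉ of the month.
Days 1–7 hold the 1st Tuesday, 8–14 the 2nd, 15–21 the 3rd, 22–28 the 4th, 29–31 the 5th.
11 is in the range for the 2nd.

2nd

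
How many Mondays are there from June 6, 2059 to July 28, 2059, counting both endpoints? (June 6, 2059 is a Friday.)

June 6, 2059 is a Friday; the first Monday on or after it is June 9, 2059 (3 days later).
From June 9, 2059 to July 28, 2059: 21 + 28 = 49 days (rest of June, July).
49 ÷ 7 = 7 full weeks with remainder 0, so 7 more Mondays after the first → 8.

8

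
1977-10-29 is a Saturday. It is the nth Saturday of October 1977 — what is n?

Day 29 falls in week ⌈29/7⌉ of the month.
Days 1–7 hold the 1st Saturday, 8–14 the 2nd, 15–21 the 3rd, 22–28 the 4th, 29–31 the 5th.
29 is in the range for the 5th.

5th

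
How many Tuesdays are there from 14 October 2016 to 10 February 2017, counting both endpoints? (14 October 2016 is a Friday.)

17

14 October 2016 is a Friday; the first Tuesday on or after it is 18 October 2016 (4 days later).
From 18 October 2016 to 10 February 2017: 13 + 30 + 31 + 31 + 10 = 115 days (rest of October, November, December, January, February).
115 ÷ 7 = 16 full weeks with remainder 3, so 16 more Tuesdays after the first → 17.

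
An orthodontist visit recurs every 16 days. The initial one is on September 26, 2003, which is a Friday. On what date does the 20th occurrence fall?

The 20th occurrence is 19 intervals after the first: 19 × 16 = 304 days after September 26, 2003.
September has 30 days — 4 days to the end of September leaves 300.
October has 31 days (269 left).
November has 30 days (239 left).
December has 31 days (208 left).
January has 31 days (177 left).
February has 29 days (148 left).
March has 31 days (117 left).
April has 30 days (87 left).
May has 31 days (56 left).
June has 30 days (26 left).
26 days into July → July 26, 2004.

July 26, 2004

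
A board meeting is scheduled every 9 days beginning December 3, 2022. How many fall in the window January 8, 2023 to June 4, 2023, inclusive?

Occurrences land 9·i days after December 3, 2022 for i = 0, 1, 2, …
January 8, 2023 is 36 days after the start; 36 ÷ 9 = 4 remainder 0. First occurrence in the window: #5 on January 8, 2023 (4×9 = 36 days in).
June 4, 2023 is 183 days after the start; 183 ÷ 9 = 20 remainder 3. Last occurrence in the window: #21 on June 1, 2023.
Occurrences #5 through #21: 17 in total.

17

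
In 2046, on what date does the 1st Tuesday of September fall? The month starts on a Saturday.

September 2046 begins on a Saturday, so the first Tuesday is September 4 (3 days later).

4 September 2046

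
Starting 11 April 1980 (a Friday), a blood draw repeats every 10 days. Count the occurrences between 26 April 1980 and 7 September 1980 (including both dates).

13

Occurrences land 10·i days after 11 April 1980 for i = 0, 1, 2, …
26 April 1980 is 15 days after the start; 15 ÷ 10 = 1 remainder 5; since the remainder is 5, round up to i = 2. First occurrence in the window: #3 on 1 May 1980 (2×10 = 20 days in).
7 September 1980 is 149 days after the start; 149 ÷ 10 = 14 remainder 9. Last occurrence in the window: #15 on 29 August 1980.
Occurrences #3 through #15: 13 in total.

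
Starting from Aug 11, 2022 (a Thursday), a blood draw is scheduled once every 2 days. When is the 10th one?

The 10th occurrence is 9 intervals after the first: 9 × 2 = 18 days after Aug 11, 2022.
18 days later is Aug 29, 2022.

Aug 29, 2022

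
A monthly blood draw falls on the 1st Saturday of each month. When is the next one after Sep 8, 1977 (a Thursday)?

Sep 1977 starts on a Thursday, so its 1st Saturday is Sep 3, 1977 (2 days in).
That is not after Sep 8, 1977, so look at Oct 1977.
Oct 1977 starts on a Saturday, so its 1st Saturday is Oct 1, 1977.

Oct 1, 1977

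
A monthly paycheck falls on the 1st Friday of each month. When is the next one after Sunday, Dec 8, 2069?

Dec 2069 starts on a Sunday, so its 1st Friday is Dec 6, 2069 (5 days in).
That is not after Dec 8, 2069, so look at Jan 2070.
Jan 2070 starts on a Wednesday, so its 1st Friday is Jan 3, 2070 (2 days in).

Jan 3, 2070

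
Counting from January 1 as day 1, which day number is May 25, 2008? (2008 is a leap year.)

146

Days in months before May: 31 + 29 + 31 + 30 = 121.
Plus 25 days into May → day 146.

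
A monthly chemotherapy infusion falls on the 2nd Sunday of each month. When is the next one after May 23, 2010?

Jun 13, 2010

May 2010 starts on a Saturday; its first Sunday is the 2nd, so the 2nd Sunday is the 9th — May 9, 2010.
That is not after May 23, 2010, so look at Jun 2010.
Jun 2010 starts on a Tuesday; its first Sunday is the 6th, so the 2nd Sunday is the 13th — Jun 13, 2010.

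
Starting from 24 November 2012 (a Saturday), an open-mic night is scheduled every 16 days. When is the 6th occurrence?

The 6th occurrence is 5 intervals after the first: 5 × 16 = 80 days after 24 November 2012.
November has 30 days — 6 days to the end of November leaves 74.
December has 31 days (43 left).
January has 31 days (12 left).
12 days into February → 12 February 2013.

12 February 2013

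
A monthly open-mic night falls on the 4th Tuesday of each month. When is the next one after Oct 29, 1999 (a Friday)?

Oct 1999 starts on a Friday; its first Tuesday is the 5th, so the 4th Tuesday is the 26th — Oct 26, 1999.
That is not after Oct 29, 1999, so look at Nov 1999.
Nov 1999 starts on a Monday; its first Tuesday is the 2nd, so the 4th Tuesday is the 23rd — Nov 23, 1999.

Nov 23, 1999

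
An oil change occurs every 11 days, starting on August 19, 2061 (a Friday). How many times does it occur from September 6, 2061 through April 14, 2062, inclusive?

20

Occurrences land 11·i days after August 19, 2061 for i = 0, 1, 2, …
September 6, 2061 is 18 days after the start; 18 ÷ 11 = 1 remainder 7; since the remainder is 7, round up to i = 2. First occurrence in the window: #3 on September 10, 2061 (2×11 = 22 days in).
April 14, 2062 is 238 days after the start; 238 ÷ 11 = 21 remainder 7. Last occurrence in the window: #22 on April 7, 2062.
Occurrences #3 through #22: 20 in total.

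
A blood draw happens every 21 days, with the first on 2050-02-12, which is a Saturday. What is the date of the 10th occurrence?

The 10th occurrence is 9 intervals after the first: 9 × 21 = 189 days after 2050-02-12.
February has 28 days — 16 days to the end of February leaves 173.
March has 31 days (142 left).
April has 30 days (112 left).
May has 31 days (81 left).
June has 30 days (51 left).
July has 31 days (20 left).
20 days into August → 2050-08-20.

2050-08-20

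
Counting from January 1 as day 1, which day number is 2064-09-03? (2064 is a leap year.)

Days in months before September: 31 + 29 + 31 + 30 + 31 + 30 + 31 + 31 = 244.
Plus 3 days into September → day 247.

247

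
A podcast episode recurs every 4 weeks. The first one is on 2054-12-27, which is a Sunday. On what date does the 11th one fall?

2055-10-03

The 11th occurrence is 10 intervals after the first: 10 × 28 = 280 days after 2054-12-27.
December has 31 days — 4 days to the end of December leaves 276.
January has 31 days (245 left).
February has 28 days (217 left).
March has 31 days (186 left).
April has 30 days (156 left).
May has 31 days (125 left).
June has 30 days (95 left).
July has 31 days (64 left).
August has 31 days (33 left).
September has 30 days (3 left).
3 days into October → 2055-10-03.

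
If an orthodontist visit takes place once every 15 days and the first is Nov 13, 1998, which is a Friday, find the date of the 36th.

The 36th occurrence is 35 intervals after the first: 35 × 15 = 525 days after Nov 13, 1998.
Nov has 30 days — 17 days to the end of Nov leaves 508.
From end of Nov to end of 1998 is 31 days (477 left).
1999 has 365 days (112 left).
Jan has 31 days (81 left).
Feb has 29 days (52 left).
Mar has 31 days (21 left).
21 days into Apr → Apr 21, 2000.

Apr 21, 2000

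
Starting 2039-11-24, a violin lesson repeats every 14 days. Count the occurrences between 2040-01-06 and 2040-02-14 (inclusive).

2

Occurrences land 14·i days after 2039-11-24 for i = 0, 1, 2, …
2040-01-06 is 43 days after the start; 43 ÷ 14 = 3 remainder 1; since the remainder is 1, round up to i = 4. First occurrence in the window: #5 on 2040-01-19 (4×14 = 56 days in).
2040-02-14 is 82 days after the start; 82 ÷ 14 = 5 remainder 12. Last occurrence in the window: #6 on 2040-02-02.
Occurrences #5 through #6: 2 in total.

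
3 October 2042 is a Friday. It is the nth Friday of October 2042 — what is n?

1st

Day 3 falls in week ⌈3/7⌉ of the month.
Days 1–7 hold the 1st Friday, 8–14 the 2nd, 15–21 the 3rd, 22–28 the 4th, 29–31 the 5th.
3 is in the range for the 1st.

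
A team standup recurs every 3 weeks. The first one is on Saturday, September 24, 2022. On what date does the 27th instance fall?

March 23, 2024

The 27th occurrence is 26 intervals after the first: 26 × 21 = 546 days after September 24, 2022.
September has 30 days — 6 days to the end of September leaves 540.
From end of September to end of 2022 is 92 days (448 left).
2023 has 365 days (83 left).
January has 31 days (52 left).
February has 29 days (23 left).
23 days into March → March 23, 2024.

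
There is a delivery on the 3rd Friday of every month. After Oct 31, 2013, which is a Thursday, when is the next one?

Nov 15, 2013

Oct 2013 starts on a Tuesday; its first Friday is the 4th, so the 3rd Friday is the 18th — Oct 18, 2013.
That is not after Oct 31, 2013, so look at Nov 2013.
Nov 2013 starts on a Friday; its first Friday is the 1st, so the 3rd Friday is the 15th — Nov 15, 2013.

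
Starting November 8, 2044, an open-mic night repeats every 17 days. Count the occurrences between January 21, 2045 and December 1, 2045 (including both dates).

Occurrences land 17·i days after November 8, 2044 for i = 0, 1, 2, …
January 21, 2045 is 74 days after the start; 74 ÷ 17 = 4 remainder 6; since the remainder is 6, round up to i = 5. First occurrence in the window: #6 on February 1, 2045 (5×17 = 85 days in).
December 1, 2045 is 388 days after the start; 388 ÷ 17 = 22 remainder 14. Last occurrence in the window: #23 on November 17, 2045.
Occurrences #6 through #23: 18 in total.

18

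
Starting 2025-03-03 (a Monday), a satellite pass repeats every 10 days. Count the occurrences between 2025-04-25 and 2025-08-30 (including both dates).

Occurrences land 10·i days after 2025-03-03 for i = 0, 1, 2, …
2025-04-25 is 53 days after the start; 53 ÷ 10 = 5 remainder 3; since the remainder is 3, round up to i = 6. First occurrence in the window: #7 on 2025-05-02 (6×10 = 60 days in).
2025-08-30 is 180 days after the start; 180 ÷ 10 = 18 remainder 0. Last occurrence in the window: #19 on 2025-08-30.
Occurrences #7 through #19: 13 in total.

13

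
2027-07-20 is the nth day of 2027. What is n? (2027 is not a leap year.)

Days in months before July: 31 + 28 + 31 + 30 + 31 + 30 = 181.
Plus 20 days into July → day 201.

201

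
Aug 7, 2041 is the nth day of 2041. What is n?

219

Days in months before Aug: 31 + 28 + 31 + 30 + 31 + 30 + 31 = 212.
Plus 7 days into Aug → day 219.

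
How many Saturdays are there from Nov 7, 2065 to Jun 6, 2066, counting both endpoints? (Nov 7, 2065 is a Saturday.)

Nov 7, 2065 is a Saturday; the first Saturday on or after it is Nov 7, 2065.
From Nov 7, 2065 to Jun 6, 2066: 23 + 31 + 31 + 28 + 31 + 30 + 31 + 6 = 211 days (rest of Nov, Dec, Jan, Feb, Mar, Apr, May, Jun).
211 ÷ 7 = 30 full weeks with remainder 1, so 30 more Saturdays after the first → 31.

31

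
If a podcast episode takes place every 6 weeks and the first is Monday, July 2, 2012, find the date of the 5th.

The 5th occurrence is 4 intervals after the first: 4 × 42 = 168 days after July 2, 2012.
July has 31 days — 29 days to the end of July leaves 139.
August has 31 days (108 left).
September has 30 days (78 left).
October has 31 days (47 left).
November has 30 days (17 left).
17 days into December → December 17, 2012.

December 17, 2012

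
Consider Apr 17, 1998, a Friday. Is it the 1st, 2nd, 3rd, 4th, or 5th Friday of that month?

3rd

Day 17 falls in week ⌈17/7⌉ of the month.
Days 1–7 hold the 1st Friday, 8–14 the 2nd, 15–21 the 3rd, 22–28 the 4th, 29–31 the 5th.
17 is in the range for the 3rd.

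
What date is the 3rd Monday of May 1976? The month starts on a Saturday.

May 1976 begins on a Saturday, so the first Monday is May 3 (2 days later).
The 3rd Monday is 2 weeks later: 3 + 14 = 17.

1976-05-17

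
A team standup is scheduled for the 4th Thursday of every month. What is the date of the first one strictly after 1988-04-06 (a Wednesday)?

1988-04-28

April 1988 starts on a Friday; its first Thursday is the 7th, so the 4th Thursday is the 28th — 1988-04-28.
1988-04-28 is after 1988-04-06, so that is the next one.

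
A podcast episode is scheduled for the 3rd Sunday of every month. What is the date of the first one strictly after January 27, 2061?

January 2061 starts on a Saturday; its first Sunday is the 2nd, so the 3rd Sunday is the 16th — January 16, 2061.
That is not after January 27, 2061, so look at February 2061.
February 2061 starts on a Tuesday; its first Sunday is the 6th, so the 3rd Sunday is the 20th — February 20, 2061.

February 20, 2061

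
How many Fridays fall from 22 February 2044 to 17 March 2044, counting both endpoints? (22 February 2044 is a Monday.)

3

22 February 2044 is a Monday; the first Friday on or after it is 26 February 2044 (4 days later).
From 26 February 2044 to 17 March 2044: 3 + 17 = 20 days (rest of February, March).
20 ÷ 7 = 2 full weeks with remainder 6, so 2 more Fridays after the first → 3.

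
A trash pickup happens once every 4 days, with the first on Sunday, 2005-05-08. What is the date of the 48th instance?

2005-11-12

The 48th occurrence is 47 intervals after the first: 47 × 4 = 188 days after 2005-05-08.
May has 31 days — 23 days to the end of May leaves 165.
June has 30 days (135 left).
July has 31 days (104 left).
August has 31 days (73 left).
September has 30 days (43 left).
October has 31 days (12 left).
12 days into November → 2005-11-12.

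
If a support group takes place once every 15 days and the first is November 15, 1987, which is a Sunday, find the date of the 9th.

The 9th occurrence is 8 intervals after the first: 8 × 15 = 120 days after November 15, 1987.
November has 30 days — 15 days to the end of November leaves 105.
December has 31 days (74 left).
January has 31 days (43 left).
February has 29 days (14 left).
14 days into March → March 14, 1988.

March 14, 1988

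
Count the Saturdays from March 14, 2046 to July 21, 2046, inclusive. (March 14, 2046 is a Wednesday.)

19

March 14, 2046 is a Wednesday; the first Saturday on or after it is March 17, 2046 (3 days later).
From March 17, 2046 to July 21, 2046: 14 + 30 + 31 + 30 + 21 = 126 days (rest of March, April, May, June, July).
126 ÷ 7 = 18 full weeks with remainder 0, so 18 more Saturdays after the first → 19.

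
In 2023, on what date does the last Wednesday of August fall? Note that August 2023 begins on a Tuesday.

August 2023 begins on a Tuesday, so the first Wednesday is August 2 (1 day later).
August 2023 has 31 days. Adding weeks: 2, 9, 16, 23, 30 — the last one ≤ 31 is the 30th.

2023-08-30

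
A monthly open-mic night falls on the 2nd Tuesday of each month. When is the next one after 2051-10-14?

October 2051 starts on a Sunday; its first Tuesday is the 3rd, so the 2nd Tuesday is the 10th — 2051-10-10.
That is not after 2051-10-14, so look at November 2051.
November 2051 starts on a Wednesday; its first Tuesday is the 7th, so the 2nd Tuesday is the 14th — 2051-11-14.

2051-11-14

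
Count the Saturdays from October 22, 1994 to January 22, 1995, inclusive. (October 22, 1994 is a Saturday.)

14

October 22, 1994 is a Saturday; the first Saturday on or after it is October 22, 1994.
From October 22, 1994 to January 22, 1995: 9 + 30 + 31 + 22 = 92 days (rest of October, November, December, January).
92 ÷ 7 = 13 full weeks with remainder 1, so 13 more Saturdays after the first → 14.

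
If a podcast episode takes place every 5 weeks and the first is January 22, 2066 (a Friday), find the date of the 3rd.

April 2, 2066

The 3rd occurrence is 2 intervals after the first: 2 × 35 = 70 days after January 22, 2066.
January has 31 days — 9 days to the end of January leaves 61.
February has 28 days (33 left).
March has 31 days (2 left).
2 days into April → April 2, 2066.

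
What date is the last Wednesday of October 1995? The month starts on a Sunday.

1995-10-25

October 1995 begins on a Sunday, so the first Wednesday is October 4 (3 days later).
October 1995 has 31 days. Adding weeks: 4, 11, 18, 25 — the last one ≤ 31 is the 25th.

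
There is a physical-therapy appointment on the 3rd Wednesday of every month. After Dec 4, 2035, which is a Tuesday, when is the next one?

Dec 2035 starts on a Saturday; its first Wednesday is the 5th, so the 3rd Wednesday is the 19th — Dec 19, 2035.
Dec 19, 2035 is after Dec 4, 2035, so that is the next one.

Dec 19, 2035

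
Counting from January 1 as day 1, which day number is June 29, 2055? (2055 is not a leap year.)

180

Days in months before June: 31 + 28 + 31 + 30 + 31 = 151.
Plus 29 days into June → day 180.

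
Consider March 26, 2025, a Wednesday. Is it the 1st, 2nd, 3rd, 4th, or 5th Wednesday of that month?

Day 26 falls in week ⌈26/7⌉ of the month.
Days 1–7 hold the 1st Wednesday, 8–14 the 2nd, 15–21 the 3rd, 22–28 the 4th, 29–31 the 5th.
26 is in the range for the 4th.

4th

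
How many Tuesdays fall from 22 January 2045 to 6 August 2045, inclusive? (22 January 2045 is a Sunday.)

22 January 2045 is a Sunday; the first Tuesday on or after it is 24 January 2045 (2 days later).
From 24 January 2045 to 6 August 2045: 7 + 28 + 31 + 30 + 31 + 30 + 31 + 6 = 194 days (rest of January, February, March, April, May, June, July, August).
194 ÷ 7 = 27 full weeks with remainder 5, so 27 more Tuesdays after the first → 28.

28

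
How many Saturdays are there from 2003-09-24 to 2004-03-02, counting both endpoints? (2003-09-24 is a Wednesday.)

2003-09-24 is a Wednesday; the first Saturday on or after it is 2003-09-27 (3 days later).
From 2003-09-27 to 2004-03-02: 3 + 31 + 30 + 31 + 31 + 29 + 2 = 157 days (rest of September, October, November, December, January, February, March).
157 ÷ 7 = 22 full weeks with remainder 3, so 22 more Saturdays after the first → 23.

23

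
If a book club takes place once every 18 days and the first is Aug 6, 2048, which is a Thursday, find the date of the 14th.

The 14th occurrence is 13 intervals after the first: 13 × 18 = 234 days after Aug 6, 2048.
Aug has 31 days — 25 days to the end of Aug leaves 209.
Sep has 30 days (179 left).
Oct has 31 days (148 left).
Nov has 30 days (118 left).
Dec has 31 days (87 left).
Jan has 31 days (56 left).
Feb has 28 days (28 left).
28 days into Mar → Mar 28, 2049.

Mar 28, 2049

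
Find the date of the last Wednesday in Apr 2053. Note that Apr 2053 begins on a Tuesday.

Apr 30, 2053

Apr 2053 begins on a Tuesday, so the first Wednesday is Apr 2 (1 day later).
Apr 2053 has 30 days. Adding weeks: 2, 9, 16, 23, 30 — the last one ≤ 30 is the 30th.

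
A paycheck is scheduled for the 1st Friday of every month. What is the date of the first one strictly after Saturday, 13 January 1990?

January 1990 starts on a Monday, so its 1st Friday is 5 January 1990 (4 days in).
That is not after 13 January 1990, so look at February 1990.
February 1990 starts on a Thursday, so its 1st Friday is 2 February 1990 (1 day in).

2 February 1990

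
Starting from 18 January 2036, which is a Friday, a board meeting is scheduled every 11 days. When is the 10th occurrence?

26 April 2036

The 10th occurrence is 9 intervals after the first: 9 × 11 = 99 days after 18 January 2036.
January has 31 days — 13 days to the end of January leaves 86.
February has 29 days (57 left).
March has 31 days (26 left).
26 days into April → 26 April 2036.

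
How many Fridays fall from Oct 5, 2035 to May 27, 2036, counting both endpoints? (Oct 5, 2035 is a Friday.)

Oct 5, 2035 is a Friday; the first Friday on or after it is Oct 5, 2035.
From Oct 5, 2035 to May 27, 2036: 26 + 30 + 31 + 31 + 29 + 31 + 30 + 27 = 235 days (rest of Oct, Nov, Dec, Jan, Feb, Mar, Apr, May).
235 ÷ 7 = 33 full weeks with remainder 4, so 33 more Fridays after the first → 34.

34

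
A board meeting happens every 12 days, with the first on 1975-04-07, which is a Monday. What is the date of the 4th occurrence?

1975-05-13

The 4th occurrence is 3 intervals after the first: 3 × 12 = 36 days after 1975-04-07.
April has 30 days — 23 days to the end of April leaves 13.
13 days into May → 1975-05-13.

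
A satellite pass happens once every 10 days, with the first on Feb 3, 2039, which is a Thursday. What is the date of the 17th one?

Jul 13, 2039

The 17th occurrence is 16 intervals after the first: 16 × 10 = 160 days after Feb 3, 2039.
Feb has 28 days — 25 days to the end of Feb leaves 135.
Mar has 31 days (104 left).
Apr has 30 days (74 left).
May has 31 days (43 left).
Jun has 30 days (13 left).
13 days into Jul → Jul 13, 2039.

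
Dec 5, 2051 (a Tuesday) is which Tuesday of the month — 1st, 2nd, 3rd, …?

1st

Day 5 falls in week ⌈5/7⌉ of the month.
Days 1–7 hold the 1st Tuesday, 8–14 the 2nd, 15–21 the 3rd, 22–28 the 4th, 29–31 the 5th.
5 is in the range for the 1st.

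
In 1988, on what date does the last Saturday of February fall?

The first Saturday of February 1988 is February 6.
February 1988 has 29 days. Adding weeks: 6, 13, 20, 27 — the last one ≤ 29 is the 27th.

27 February 1988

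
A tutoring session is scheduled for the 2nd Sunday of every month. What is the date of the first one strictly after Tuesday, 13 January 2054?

January 2054 starts on a Thursday; its first Sunday is the 4th, so the 2nd Sunday is the 11th — 11 January 2054.
That is not after 13 January 2054, so look at February 2054.
February 2054 starts on a Sunday; its first Sunday is the 1st, so the 2nd Sunday is the 8th — 8 February 2054.

8 February 2054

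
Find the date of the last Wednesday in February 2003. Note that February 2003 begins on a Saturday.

2003-02-26

February 2003 begins on a Saturday, so the first Wednesday is February 5 (4 days later).
February 2003 has 28 days. Adding weeks: 5, 12, 19, 26 — the last one ≤ 28 is the 26th.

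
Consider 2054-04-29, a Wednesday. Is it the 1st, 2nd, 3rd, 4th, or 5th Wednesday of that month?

5th

Day 29 falls in week ⌈29/7⌉ of the month.
Days 1–7 hold the 1st Wednesday, 8–14 the 2nd, 15–21 the 3rd, 22–28 the 4th, 29–31 the 5th.
29 is in the range for the 5th.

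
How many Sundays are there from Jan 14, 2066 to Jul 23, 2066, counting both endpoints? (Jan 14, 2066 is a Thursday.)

Jan 14, 2066 is a Thursday; the first Sunday on or after it is Jan 17, 2066 (3 days later).
From Jan 17, 2066 to Jul 23, 2066: 14 + 28 + 31 + 30 + 31 + 30 + 23 = 187 days (rest of Jan, Feb, Mar, Apr, May, Jun, Jul).
187 ÷ 7 = 26 full weeks with remainder 5, so 26 more Sundays after the first → 27.

27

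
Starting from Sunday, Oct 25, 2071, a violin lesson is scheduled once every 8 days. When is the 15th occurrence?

Feb 14, 2072

The 15th occurrence is 14 intervals after the first: 14 × 8 = 112 days after Oct 25, 2071.
Oct has 31 days — 6 days to the end of Oct leaves 106.
Nov has 30 days (76 left).
Dec has 31 days (45 left).
Jan has 31 days (14 left).
14 days into Feb → Feb 14, 2072.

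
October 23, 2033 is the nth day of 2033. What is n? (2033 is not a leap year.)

296

Days in months before October: 31 + 28 + 31 + 30 + 31 + 30 + 31 + 31 + 30 = 273.
Plus 23 days into October → day 296.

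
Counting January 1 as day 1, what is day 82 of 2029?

23 March 2029

January has 31 days (82 − 31 = 51 remain).
February has 28 days (51 − 28 = 23 remain).
23 into March → March 23.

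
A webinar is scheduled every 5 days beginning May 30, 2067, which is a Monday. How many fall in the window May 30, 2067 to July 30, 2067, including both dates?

13

Occurrences land 5·i days after May 30, 2067 for i = 0, 1, 2, …
The window opens on the start date, so the first occurrence inside is #1 on May 30, 2067.
July 30, 2067 is 61 days after the start; 61 ÷ 5 = 12 remainder 1. Last occurrence in the window: #13 on July 29, 2067.
Occurrences #1 through #13: 13 in total.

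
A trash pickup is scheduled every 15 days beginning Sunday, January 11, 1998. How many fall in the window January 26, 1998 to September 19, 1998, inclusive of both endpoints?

16

Occurrences land 15·i days after January 11, 1998 for i = 0, 1, 2, …
January 26, 1998 is 15 days after the start; 15 ÷ 15 = 1 remainder 0. First occurrence in the window: #2 on January 26, 1998 (1×15 = 15 days in).
September 19, 1998 is 251 days after the start; 251 ÷ 15 = 16 remainder 11. Last occurrence in the window: #17 on September 8, 1998.
Occurrences #2 through #17: 16 in total.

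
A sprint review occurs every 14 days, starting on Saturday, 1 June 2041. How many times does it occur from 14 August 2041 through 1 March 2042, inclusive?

14

Occurrences land 14·i days after 1 June 2041 for i = 0, 1, 2, …
14 August 2041 is 74 days after the start; 74 ÷ 14 = 5 remainder 4; since the remainder is 4, round up to i = 6. First occurrence in the window: #7 on 24 August 2041 (6×14 = 84 days in).
1 March 2042 is 273 days after the start; 273 ÷ 14 = 19 remainder 7. Last occurrence in the window: #20 on 22 February 2042.
Occurrences #7 through #20: 14 in total.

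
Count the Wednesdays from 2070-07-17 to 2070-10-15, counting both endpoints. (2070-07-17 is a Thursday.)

2070-07-17 is a Thursday; the first Wednesday on or after it is 2070-07-23 (6 days later).
From 2070-07-23 to 2070-10-15: 8 + 31 + 30 + 15 = 84 days (rest of July, August, September, October).
84 ÷ 7 = 12 full weeks with remainder 0, so 12 more Wednesdays after the first → 13.

13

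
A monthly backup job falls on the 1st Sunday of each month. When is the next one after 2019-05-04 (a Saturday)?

May 2019 starts on a Wednesday, so its 1st Sunday is 2019-05-05 (4 days in).
2019-05-05 is after 2019-05-04, so that is the next one.

2019-05-05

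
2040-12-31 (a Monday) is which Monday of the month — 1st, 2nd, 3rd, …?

Day 31 falls in week ⌈31/7⌉ of the month.
Days 1–7 hold the 1st Monday, 8–14 the 2nd, 15–21 the 3rd, 22–28 the 4th, 29–31 the 5th.
31 is in the range for the 5th.

5th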